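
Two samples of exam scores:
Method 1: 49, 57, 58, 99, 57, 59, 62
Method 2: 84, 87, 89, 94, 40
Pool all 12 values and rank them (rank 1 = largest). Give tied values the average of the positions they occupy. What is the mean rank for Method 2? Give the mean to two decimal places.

5.20

Sorted (descending): 99, 94, 89, 87, 84, 62, 59, 58, 57, 57, 49, 40
The 2 values of 57 occupy positions 9–10 → average rank (9+10)/2 = 9.5.
Method 2 values → pooled ranks: 84→5, 87→4, 89→3, 94→2, 40→12
Mean rank = (5 + 4 + 3 + 2 + 12) / 5 = 5.20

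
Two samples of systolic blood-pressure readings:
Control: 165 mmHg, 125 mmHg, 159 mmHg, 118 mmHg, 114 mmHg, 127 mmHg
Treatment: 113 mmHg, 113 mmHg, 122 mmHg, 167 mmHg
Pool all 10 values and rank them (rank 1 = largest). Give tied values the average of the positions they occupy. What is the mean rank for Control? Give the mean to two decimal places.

4.83

Sorted (descending): 167, 165, 159, 127, 125, 122, 118, 114, 113, 113
The 2 values of 113 occupy positions 9–10 → average rank (9+10)/2 = 9.5.
Control values → pooled ranks: 165→2, 125→5, 159→3, 118→7, 114→8, 127→4
Mean rank = (2 + 5 + 3 + 7 + 8 + 4) / 6 = 4.83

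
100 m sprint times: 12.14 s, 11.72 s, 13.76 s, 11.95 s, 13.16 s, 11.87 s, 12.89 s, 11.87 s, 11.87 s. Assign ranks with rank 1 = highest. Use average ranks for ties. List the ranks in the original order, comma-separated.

Sorted (descending): 13.76, 13.16, 12.89, 12.14, 11.95, 11.87, 11.87, 11.87, 11.72
The 3 values of 11.87 occupy positions 6–8 → average rank 7.

4, 9, 1, 5, 2, 7, 3, 7, 7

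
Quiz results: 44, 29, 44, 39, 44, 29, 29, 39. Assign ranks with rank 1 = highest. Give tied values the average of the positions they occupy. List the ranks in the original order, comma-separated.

2, 7, 2, 4.5, 2, 7, 7, 4.5

Sorted (descending): 44, 44, 44, 39, 39, 29, 29, 29
The 3 values of 44 occupy positions 1–3 → average rank 2.
The 2 values of 39 occupy positions 4–5 → average rank (4+5)/2 = 4.5.
The 3 values of 29 occupy positions 6–8 → average rank 7.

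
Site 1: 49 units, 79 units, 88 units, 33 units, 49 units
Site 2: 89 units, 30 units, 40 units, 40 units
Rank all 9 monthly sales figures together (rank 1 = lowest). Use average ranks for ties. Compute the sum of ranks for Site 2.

Sorted (ascending): 30, 33, 40, 40, 49, 49, 79, 88, 89
The 2 values of 40 occupy positions 3–4 → average rank (3+4)/2 = 3.5.
The 2 values of 49 occupy positions 5–6 → average rank (5+6)/2 = 5.5.
Site 2 values → pooled ranks: 89→9, 30→1, 40→3.5, 40→3.5
Rank sum = 9 + 1 + 3.5 + 3.5 = 17

17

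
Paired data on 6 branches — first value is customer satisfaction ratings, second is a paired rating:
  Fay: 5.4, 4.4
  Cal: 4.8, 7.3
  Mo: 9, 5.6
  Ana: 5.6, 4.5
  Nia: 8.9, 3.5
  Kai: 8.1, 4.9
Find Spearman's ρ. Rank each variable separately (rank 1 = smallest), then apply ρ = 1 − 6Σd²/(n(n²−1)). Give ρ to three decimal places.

-0.200

Ranks of variable 1: 2, 1, 6, 3, 5, 4
Ranks of variable 2: 2, 6, 5, 3, 1, 4
d = r₁ − r₂: 0, -5, 1, 0, 4, 0
d²: 0, 25, 1, 0, 16, 0; Σd² = 42
ρ = 1 − 6·42/(6·35) = 1 − 252/210 = -0.200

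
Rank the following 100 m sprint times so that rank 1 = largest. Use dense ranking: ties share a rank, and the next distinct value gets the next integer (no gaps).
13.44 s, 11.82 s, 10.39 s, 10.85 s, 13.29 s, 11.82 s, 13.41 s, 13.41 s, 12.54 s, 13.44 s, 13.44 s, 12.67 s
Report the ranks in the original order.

1, 6, 8, 7, 3, 6, 2, 2, 5, 1, 1, 4

Sorted (descending): 13.44, 13.44, 13.44, 13.41, 13.41, 13.29, 12.67, 12.54, 11.82, 11.82, 10.85, 10.39
The 3 values of 13.44 share dense rank 1.
The 2 values of 13.41 share dense rank 2.
The 2 values of 11.82 share dense rank 6.
Remaining distinct values take the next consecutive integers.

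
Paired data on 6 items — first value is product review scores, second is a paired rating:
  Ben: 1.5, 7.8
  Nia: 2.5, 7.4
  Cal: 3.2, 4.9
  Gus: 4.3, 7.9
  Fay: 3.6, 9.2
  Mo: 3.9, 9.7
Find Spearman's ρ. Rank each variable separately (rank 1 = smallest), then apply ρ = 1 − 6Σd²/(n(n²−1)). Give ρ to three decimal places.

Ranks of variable 1: 1, 2, 3, 6, 4, 5
Ranks of variable 2: 3, 2, 1, 4, 5, 6
d = r₁ − r₂: -2, 0, 2, 2, -1, -1
d²: 4, 0, 4, 4, 1, 1; Σd² = 14
ρ = 1 − 6·14/(6·35) = 1 − 84/210 = 0.600

0.600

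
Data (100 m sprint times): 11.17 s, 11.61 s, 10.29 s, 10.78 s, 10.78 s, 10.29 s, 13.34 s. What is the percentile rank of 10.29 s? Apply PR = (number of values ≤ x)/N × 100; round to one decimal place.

N = 7.
Strictly below 10.29: 0. Equal to 10.29: 2.
PR = 2/7 × 100 = 28.6

28.6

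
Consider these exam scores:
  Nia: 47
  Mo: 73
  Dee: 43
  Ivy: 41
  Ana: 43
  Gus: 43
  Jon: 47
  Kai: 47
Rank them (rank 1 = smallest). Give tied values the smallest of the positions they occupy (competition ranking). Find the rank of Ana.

Sorted (ascending): 41, 43, 43, 43, 47, 47, 47, 73
The 3 values of 43 occupy positions 2–4 → each gets rank 2.
The 3 values of 47 occupy positions 5–7 → each gets rank 5.
Ana has value 43 → rank 2.

2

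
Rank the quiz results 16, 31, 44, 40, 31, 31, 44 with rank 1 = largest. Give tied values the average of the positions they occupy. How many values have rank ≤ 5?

Sorted (descending): 44, 44, 40, 31, 31, 31, 16
The 2 values of 44 occupy positions 1–2 → average rank (1+2)/2 = 1.5.
The 3 values of 31 occupy positions 4–6 → average rank 5.
Ranks ≤ 5: {1.5, 1.5, 3, 5, 5, 5} → 6 values.

6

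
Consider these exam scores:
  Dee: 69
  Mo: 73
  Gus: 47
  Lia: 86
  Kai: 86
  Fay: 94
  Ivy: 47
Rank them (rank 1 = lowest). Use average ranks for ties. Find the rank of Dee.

Sorted (ascending): 47, 47, 69, 73, 86, 86, 94
The 2 values of 47 occupy positions 1–2 → average rank (1+2)/2 = 1.5.
The 2 values of 86 occupy positions 5–6 → average rank (5+6)/2 = 5.5.
Dee has value 69 → rank 3.

3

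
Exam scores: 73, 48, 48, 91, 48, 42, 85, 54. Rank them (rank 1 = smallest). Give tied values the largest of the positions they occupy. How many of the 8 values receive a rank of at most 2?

1

Sorted (ascending): 42, 48, 48, 48, 54, 73, 85, 91
The 3 values of 48 occupy positions 2–4 → each gets rank 4.
Ranks ≤ 2: {1} → 1 value.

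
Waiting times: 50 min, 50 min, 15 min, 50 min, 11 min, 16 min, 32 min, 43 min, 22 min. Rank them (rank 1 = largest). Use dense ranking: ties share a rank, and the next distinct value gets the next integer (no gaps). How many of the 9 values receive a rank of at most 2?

Sorted (descending): 50, 50, 50, 43, 32, 22, 16, 15, 11
The 3 values of 50 share dense rank 1.
Remaining distinct values take the next consecutive integers.
Ranks ≤ 2: {1, 1, 1, 2} → 4 values.

4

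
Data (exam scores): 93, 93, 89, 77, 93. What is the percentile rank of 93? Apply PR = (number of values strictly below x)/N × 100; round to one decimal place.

N = 5.
Strictly below 93: 2. Equal to 93: 3.
PR = 2/5 × 100 = 40.0

40.0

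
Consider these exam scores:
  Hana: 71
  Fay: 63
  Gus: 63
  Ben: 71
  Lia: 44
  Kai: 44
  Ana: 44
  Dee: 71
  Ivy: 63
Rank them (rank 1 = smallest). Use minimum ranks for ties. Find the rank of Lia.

1

Sorted (ascending): 44, 44, 44, 63, 63, 63, 71, 71, 71
The 3 values of 44 occupy positions 1–3 → each gets rank 1.
The 3 values of 63 occupy positions 4–6 → each gets rank 4.
The 3 values of 71 occupy positions 7–9 → each gets rank 7.
Lia has value 44 → rank 1.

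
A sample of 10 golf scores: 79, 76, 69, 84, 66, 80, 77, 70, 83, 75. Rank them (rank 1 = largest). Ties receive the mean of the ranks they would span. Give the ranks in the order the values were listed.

Sorted (descending): 84, 83, 80, 79, 77, 76, 75, 70, 69, 66
No ties — each value takes its position as its rank.

4, 6, 9, 1, 10, 3, 5, 8, 2, 7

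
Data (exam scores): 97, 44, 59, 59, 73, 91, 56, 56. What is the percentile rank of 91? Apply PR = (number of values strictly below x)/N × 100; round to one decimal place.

N = 8.
Strictly below 91: 6. Equal to 91: 1.
PR = 6/8 × 100 = 75.0

75.0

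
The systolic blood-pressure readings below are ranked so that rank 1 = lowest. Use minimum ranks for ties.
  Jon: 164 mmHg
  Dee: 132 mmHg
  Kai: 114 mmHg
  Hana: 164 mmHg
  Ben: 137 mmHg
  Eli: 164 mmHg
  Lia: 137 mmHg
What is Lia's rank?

Sorted (ascending): 114, 132, 137, 137, 164, 164, 164
The 2 values of 137 occupy positions 3–4 → each gets rank 3.
The 3 values of 164 occupy positions 5–7 → each gets rank 5.
Lia has value 137 mmHg → rank 3.

3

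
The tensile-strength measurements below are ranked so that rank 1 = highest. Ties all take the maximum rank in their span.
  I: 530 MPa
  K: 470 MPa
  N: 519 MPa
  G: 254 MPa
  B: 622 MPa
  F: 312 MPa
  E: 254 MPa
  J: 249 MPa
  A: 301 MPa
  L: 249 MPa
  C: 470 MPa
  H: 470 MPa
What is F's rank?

Sorted (descending): 622, 530, 519, 470, 470, 470, 312, 301, 254, 254, 249, 249
The 3 values of 470 occupy positions 4–6 → each gets rank 6.
The 2 values of 254 occupy positions 9–10 → each gets rank 10.
The 2 values of 249 occupy positions 11–12 → each gets rank 12.
F has value 312 MPa → rank 7.

7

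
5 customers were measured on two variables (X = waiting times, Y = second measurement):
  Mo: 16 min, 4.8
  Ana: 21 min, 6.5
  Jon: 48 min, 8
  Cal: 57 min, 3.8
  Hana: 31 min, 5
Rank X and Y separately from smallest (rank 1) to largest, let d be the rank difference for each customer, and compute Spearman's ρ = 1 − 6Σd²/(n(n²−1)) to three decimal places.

-0.100

Ranks of variable 1: 1, 2, 4, 5, 3
Ranks of variable 2: 2, 4, 5, 1, 3
d = r₁ − r₂: -1, -2, -1, 4, 0
d²: 1, 4, 1, 16, 0; Σd² = 22
ρ = 1 − 6·22/(5·24) = 1 − 132/120 = -0.100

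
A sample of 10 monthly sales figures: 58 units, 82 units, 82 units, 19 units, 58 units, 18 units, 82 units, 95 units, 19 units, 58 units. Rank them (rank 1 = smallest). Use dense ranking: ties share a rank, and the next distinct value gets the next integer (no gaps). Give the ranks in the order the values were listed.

3, 4, 4, 2, 3, 1, 4, 5, 2, 3

Sorted (ascending): 18, 19, 19, 58, 58, 58, 82, 82, 82, 95
The 2 values of 19 share dense rank 2.
The 3 values of 58 share dense rank 3.
The 3 values of 82 share dense rank 4.
Remaining distinct values take the next consecutive integers.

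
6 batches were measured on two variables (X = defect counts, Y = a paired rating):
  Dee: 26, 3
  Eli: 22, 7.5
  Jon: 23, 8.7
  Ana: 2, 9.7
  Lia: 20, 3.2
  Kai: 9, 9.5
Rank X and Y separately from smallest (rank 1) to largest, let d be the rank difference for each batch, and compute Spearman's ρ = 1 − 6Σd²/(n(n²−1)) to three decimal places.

-0.771

Ranks of variable 1: 6, 4, 5, 1, 3, 2
Ranks of variable 2: 1, 3, 4, 6, 2, 5
d = r₁ − r₂: 5, 1, 1, -5, 1, -3
d²: 25, 1, 1, 25, 1, 9; Σd² = 62
ρ = 1 − 6·62/(6·35) = 1 − 372/210 = -0.771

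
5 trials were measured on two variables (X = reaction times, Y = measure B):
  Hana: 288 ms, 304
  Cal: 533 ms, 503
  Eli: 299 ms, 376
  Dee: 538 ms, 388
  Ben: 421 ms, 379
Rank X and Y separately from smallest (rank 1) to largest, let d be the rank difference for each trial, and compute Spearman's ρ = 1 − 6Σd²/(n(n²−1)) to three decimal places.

Ranks of variable 1: 1, 4, 2, 5, 3
Ranks of variable 2: 1, 5, 2, 4, 3
d = r₁ − r₂: 0, -1, 0, 1, 0
d²: 0, 1, 0, 1, 0; Σd² = 2
ρ = 1 − 6·2/(5·24) = 1 − 12/120 = 0.900

0.900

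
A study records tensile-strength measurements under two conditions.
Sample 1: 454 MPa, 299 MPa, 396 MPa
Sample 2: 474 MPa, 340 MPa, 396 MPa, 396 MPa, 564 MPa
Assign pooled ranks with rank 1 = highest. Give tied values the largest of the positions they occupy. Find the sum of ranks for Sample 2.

22

Sorted (descending): 564, 474, 454, 396, 396, 396, 340, 299
The 3 values of 396 occupy positions 4–6 → each gets rank 6.
Sample 2 values → pooled ranks: 474→2, 340→7, 396→6, 396→6, 564→1
Rank sum = 2 + 7 + 6 + 6 + 1 = 22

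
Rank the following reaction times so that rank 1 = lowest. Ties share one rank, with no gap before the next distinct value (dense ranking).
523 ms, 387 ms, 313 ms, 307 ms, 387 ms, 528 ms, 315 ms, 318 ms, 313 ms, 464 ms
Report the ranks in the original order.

7, 5, 2, 1, 5, 8, 3, 4, 2, 6

Sorted (ascending): 307, 313, 313, 315, 318, 387, 387, 464, 523, 528
The 2 values of 313 share dense rank 2.
The 2 values of 387 share dense rank 5.
Remaining distinct values take the next consecutive integers.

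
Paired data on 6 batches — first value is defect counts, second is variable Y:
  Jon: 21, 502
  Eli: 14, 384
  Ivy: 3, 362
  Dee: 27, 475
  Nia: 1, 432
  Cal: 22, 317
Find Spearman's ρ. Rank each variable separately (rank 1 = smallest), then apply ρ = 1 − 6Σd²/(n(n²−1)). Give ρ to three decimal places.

Ranks of variable 1: 4, 3, 2, 6, 1, 5
Ranks of variable 2: 6, 3, 2, 5, 4, 1
d = r₁ − r₂: -2, 0, 0, 1, -3, 4
d²: 4, 0, 0, 1, 9, 16; Σd² = 30
ρ = 1 − 6·30/(6·35) = 1 − 180/210 = 0.143

0.143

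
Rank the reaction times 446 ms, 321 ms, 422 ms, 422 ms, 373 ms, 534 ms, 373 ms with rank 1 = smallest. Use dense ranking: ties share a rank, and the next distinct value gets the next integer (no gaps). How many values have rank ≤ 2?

3

Sorted (ascending): 321, 373, 373, 422, 422, 446, 534
The 2 values of 373 share dense rank 2.
The 2 values of 422 share dense rank 3.
Remaining distinct values take the next consecutive integers.
Ranks ≤ 2: {1, 2, 2} → 3 values.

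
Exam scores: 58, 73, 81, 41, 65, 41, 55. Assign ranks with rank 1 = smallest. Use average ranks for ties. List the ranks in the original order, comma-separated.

4, 6, 7, 1.5, 5, 1.5, 3

Sorted (ascending): 41, 41, 55, 58, 65, 73, 81
The 2 values of 41 occupy positions 1–2 → average rank (1+2)/2 = 1.5.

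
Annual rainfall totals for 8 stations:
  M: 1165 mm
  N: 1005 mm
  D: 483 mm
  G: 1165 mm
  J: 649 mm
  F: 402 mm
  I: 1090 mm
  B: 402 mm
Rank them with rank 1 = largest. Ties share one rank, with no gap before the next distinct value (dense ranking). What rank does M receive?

Sorted (descending): 1165, 1165, 1090, 1005, 649, 483, 402, 402
The 2 values of 1165 share dense rank 1.
The 2 values of 402 share dense rank 6.
Remaining distinct values take the next consecutive integers.
M has value 1165 mm → rank 1.

1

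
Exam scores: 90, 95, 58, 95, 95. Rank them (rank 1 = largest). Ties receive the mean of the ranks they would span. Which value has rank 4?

Sorted (descending): 95, 95, 95, 90, 58
The 3 values of 95 occupy positions 1–3 → average rank 2.
Rank 4 → value 90.

90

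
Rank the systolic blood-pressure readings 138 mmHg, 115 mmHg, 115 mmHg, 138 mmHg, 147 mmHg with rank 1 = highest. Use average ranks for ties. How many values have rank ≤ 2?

1

Sorted (descending): 147, 138, 138, 115, 115
The 2 values of 138 occupy positions 2–3 → average rank (2+3)/2 = 2.5.
The 2 values of 115 occupy positions 4–5 → average rank (4+5)/2 = 4.5.
Ranks ≤ 2: {1} → 1 value.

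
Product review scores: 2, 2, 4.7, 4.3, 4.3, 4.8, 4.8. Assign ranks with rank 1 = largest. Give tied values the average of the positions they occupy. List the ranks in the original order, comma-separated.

6.5, 6.5, 3, 4.5, 4.5, 1.5, 1.5

Sorted (descending): 4.8, 4.8, 4.7, 4.3, 4.3, 2, 2
The 2 values of 4.8 occupy positions 1–2 → average rank (1+2)/2 = 1.5.
The 2 values of 4.3 occupy positions 4–5 → average rank (4+5)/2 = 4.5.
The 2 values of 2 occupy positions 6–7 → average rank (6+7)/2 = 6.5.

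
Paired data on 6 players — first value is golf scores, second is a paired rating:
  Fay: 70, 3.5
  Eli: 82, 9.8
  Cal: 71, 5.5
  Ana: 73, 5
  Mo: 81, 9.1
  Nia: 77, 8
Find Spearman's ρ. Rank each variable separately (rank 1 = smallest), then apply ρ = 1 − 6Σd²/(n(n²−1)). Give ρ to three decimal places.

0.943

Ranks of variable 1: 1, 6, 2, 3, 5, 4
Ranks of variable 2: 1, 6, 3, 2, 5, 4
d = r₁ − r₂: 0, 0, -1, 1, 0, 0
d²: 0, 0, 1, 1, 0, 0; Σd² = 2
ρ = 1 − 6·2/(6·35) = 1 − 12/210 = 0.943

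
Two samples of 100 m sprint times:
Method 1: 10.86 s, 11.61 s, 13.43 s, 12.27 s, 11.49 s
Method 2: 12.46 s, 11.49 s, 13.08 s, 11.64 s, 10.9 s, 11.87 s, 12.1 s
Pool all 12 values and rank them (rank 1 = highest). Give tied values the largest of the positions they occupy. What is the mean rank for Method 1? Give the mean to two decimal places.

Sorted (descending): 13.43, 13.08, 12.46, 12.27, 12.1, 11.87, 11.64, 11.61, 11.49, 11.49, 10.9, 10.86
The 2 values of 11.49 occupy positions 9–10 → each gets rank 10.
Method 1 values → pooled ranks: 10.86→12, 11.61→8, 13.43→1, 12.27→4, 11.49→10
Mean rank = (12 + 8 + 1 + 4 + 10) / 5 = 7.00

7.00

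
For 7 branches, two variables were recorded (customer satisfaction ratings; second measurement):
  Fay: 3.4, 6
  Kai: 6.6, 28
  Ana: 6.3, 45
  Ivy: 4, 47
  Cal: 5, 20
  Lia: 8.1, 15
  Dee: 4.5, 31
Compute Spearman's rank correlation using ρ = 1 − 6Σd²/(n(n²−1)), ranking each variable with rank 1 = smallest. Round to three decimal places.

Ranks of variable 1: 1, 6, 5, 2, 4, 7, 3
Ranks of variable 2: 1, 4, 6, 7, 3, 2, 5
d = r₁ − r₂: 0, 2, -1, -5, 1, 5, -2
d²: 0, 4, 1, 25, 1, 25, 4; Σd² = 60
ρ = 1 − 6·60/(7·48) = 1 − 360/336 = -0.071

-0.071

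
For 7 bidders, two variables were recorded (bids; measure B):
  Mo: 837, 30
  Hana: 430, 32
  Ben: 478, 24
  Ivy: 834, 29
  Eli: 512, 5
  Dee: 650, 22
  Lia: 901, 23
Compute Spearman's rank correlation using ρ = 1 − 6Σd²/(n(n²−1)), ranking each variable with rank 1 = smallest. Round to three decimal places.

-0.143

Ranks of variable 1: 6, 1, 2, 5, 3, 4, 7
Ranks of variable 2: 6, 7, 4, 5, 1, 2, 3
d = r₁ − r₂: 0, -6, -2, 0, 2, 2, 4
d²: 0, 36, 4, 0, 4, 4, 16; Σd² = 64
ρ = 1 − 6·64/(7·48) = 1 − 384/336 = -0.143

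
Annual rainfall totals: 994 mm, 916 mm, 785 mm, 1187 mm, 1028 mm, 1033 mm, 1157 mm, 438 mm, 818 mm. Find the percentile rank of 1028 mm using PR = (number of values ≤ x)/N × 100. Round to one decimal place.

66.7

N = 9.
Strictly below 1028: 5. Equal to 1028: 1.
PR = 6/9 × 100 = 66.7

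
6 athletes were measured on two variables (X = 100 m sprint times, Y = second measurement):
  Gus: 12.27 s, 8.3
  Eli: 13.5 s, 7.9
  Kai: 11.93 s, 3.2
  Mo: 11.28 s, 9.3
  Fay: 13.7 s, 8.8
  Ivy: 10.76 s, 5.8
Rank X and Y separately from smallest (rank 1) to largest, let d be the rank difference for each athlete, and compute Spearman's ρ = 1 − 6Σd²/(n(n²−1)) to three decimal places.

Ranks of variable 1: 4, 5, 3, 2, 6, 1
Ranks of variable 2: 4, 3, 1, 6, 5, 2
d = r₁ − r₂: 0, 2, 2, -4, 1, -1
d²: 0, 4, 4, 16, 1, 1; Σd² = 26
ρ = 1 − 6·26/(6·35) = 1 − 156/210 = 0.257

0.257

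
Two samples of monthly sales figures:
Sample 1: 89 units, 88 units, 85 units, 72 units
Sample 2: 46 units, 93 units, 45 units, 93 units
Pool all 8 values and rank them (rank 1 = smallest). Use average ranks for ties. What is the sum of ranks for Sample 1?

Sorted (ascending): 45, 46, 72, 85, 88, 89, 93, 93
The 2 values of 93 occupy positions 7–8 → average rank (7+8)/2 = 7.5.
Sample 1 values → pooled ranks: 89→6, 88→5, 85→4, 72→3
Rank sum = 6 + 5 + 4 + 3 = 18

18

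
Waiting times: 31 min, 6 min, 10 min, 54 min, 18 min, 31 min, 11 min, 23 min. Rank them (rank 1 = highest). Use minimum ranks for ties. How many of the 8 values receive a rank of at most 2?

Sorted (descending): 54, 31, 31, 23, 18, 11, 10, 6
The 2 values of 31 occupy positions 2–3 → each gets rank 2.
Ranks ≤ 2: {1, 2, 2} → 3 values.

3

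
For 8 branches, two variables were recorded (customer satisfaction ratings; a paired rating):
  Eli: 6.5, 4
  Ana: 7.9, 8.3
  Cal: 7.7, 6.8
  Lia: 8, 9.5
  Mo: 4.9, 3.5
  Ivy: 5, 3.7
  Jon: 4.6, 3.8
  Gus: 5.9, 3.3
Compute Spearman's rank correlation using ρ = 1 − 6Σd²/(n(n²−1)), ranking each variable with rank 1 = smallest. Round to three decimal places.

Ranks of variable 1: 5, 7, 6, 8, 2, 3, 1, 4
Ranks of variable 2: 5, 7, 6, 8, 2, 3, 4, 1
d = r₁ − r₂: 0, 0, 0, 0, 0, 0, -3, 3
d²: 0, 0, 0, 0, 0, 0, 9, 9; Σd² = 18
ρ = 1 − 6·18/(8·63) = 1 − 108/504 = 0.786

0.786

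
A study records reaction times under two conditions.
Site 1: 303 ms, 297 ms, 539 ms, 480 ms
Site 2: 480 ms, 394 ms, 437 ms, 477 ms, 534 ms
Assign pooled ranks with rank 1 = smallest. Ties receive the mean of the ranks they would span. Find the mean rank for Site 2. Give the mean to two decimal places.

5.30

Sorted (ascending): 297, 303, 394, 437, 477, 480, 480, 534, 539
The 2 values of 480 occupy positions 6–7 → average rank (6+7)/2 = 6.5.
Site 2 values → pooled ranks: 480→6.5, 394→3, 437→4, 477→5, 534→8
Mean rank = (6.5 + 3 + 4 + 5 + 8) / 5 = 5.30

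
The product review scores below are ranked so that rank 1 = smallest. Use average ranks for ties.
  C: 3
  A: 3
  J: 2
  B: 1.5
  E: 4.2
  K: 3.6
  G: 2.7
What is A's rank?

4.5

Sorted (ascending): 1.5, 2, 2.7, 3, 3, 3.6, 4.2
The 2 values of 3 occupy positions 4–5 → average rank (4+5)/2 = 4.5.
A has value 3 → rank 4.5.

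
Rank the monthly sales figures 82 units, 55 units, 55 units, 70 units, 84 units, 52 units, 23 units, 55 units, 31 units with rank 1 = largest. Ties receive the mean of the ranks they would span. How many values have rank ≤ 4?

3

Sorted (descending): 84, 82, 70, 55, 55, 55, 52, 31, 23
The 3 values of 55 occupy positions 4–6 → average rank 5.
Ranks ≤ 4: {1, 2, 3} → 3 values.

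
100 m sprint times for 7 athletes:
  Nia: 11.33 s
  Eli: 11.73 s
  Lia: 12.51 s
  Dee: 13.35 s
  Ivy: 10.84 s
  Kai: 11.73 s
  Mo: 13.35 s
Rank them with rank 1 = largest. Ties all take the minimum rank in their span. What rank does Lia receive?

3

Sorted (descending): 13.35, 13.35, 12.51, 11.73, 11.73, 11.33, 10.84
The 2 values of 13.35 occupy positions 1–2 → each gets rank 1.
The 2 values of 11.73 occupy positions 4–5 → each gets rank 4.
Lia has value 12.51 s → rank 3.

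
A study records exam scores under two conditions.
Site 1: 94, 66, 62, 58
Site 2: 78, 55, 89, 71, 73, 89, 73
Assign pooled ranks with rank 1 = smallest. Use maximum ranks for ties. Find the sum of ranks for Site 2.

48

Sorted (ascending): 55, 58, 62, 66, 71, 73, 73, 78, 89, 89, 94
The 2 values of 73 occupy positions 6–7 → each gets rank 7.
The 2 values of 89 occupy positions 9–10 → each gets rank 10.
Site 2 values → pooled ranks: 78→8, 55→1, 89→10, 71→5, 73→7, 89→10, 73→7
Rank sum = 8 + 1 + 10 + 5 + 7 + 10 + 7 = 48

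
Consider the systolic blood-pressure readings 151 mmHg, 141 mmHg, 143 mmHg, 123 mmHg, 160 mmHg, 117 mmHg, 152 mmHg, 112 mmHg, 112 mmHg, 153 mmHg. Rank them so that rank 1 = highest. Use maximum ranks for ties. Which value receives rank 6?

Sorted (descending): 160, 153, 152, 151, 143, 141, 123, 117, 112, 112
The 2 values of 112 occupy positions 9–10 → each gets rank 10.
Rank 6 → value 141.

141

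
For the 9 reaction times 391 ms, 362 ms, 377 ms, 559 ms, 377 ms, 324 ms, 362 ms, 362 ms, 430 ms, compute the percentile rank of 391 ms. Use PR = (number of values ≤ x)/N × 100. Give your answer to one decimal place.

77.8

N = 9.
Strictly below 391: 6. Equal to 391: 1.
PR = 7/9 × 100 = 77.8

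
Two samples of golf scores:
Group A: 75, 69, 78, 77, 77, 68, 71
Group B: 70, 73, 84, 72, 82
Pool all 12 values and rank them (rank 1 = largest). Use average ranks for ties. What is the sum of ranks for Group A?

50

Sorted (descending): 84, 82, 78, 77, 77, 75, 73, 72, 71, 70, 69, 68
The 2 values of 77 occupy positions 4–5 → average rank (4+5)/2 = 4.5.
Group A values → pooled ranks: 75→6, 69→11, 78→3, 77→4.5, 77→4.5, 68→12, 71→9
Rank sum = 6 + 11 + 3 + 4.5 + 4.5 + 12 + 9 = 50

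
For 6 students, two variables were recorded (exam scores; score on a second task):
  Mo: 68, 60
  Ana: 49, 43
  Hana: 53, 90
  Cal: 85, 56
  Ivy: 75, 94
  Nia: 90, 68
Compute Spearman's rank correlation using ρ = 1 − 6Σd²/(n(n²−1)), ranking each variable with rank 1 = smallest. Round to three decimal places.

Ranks of variable 1: 3, 1, 2, 5, 4, 6
Ranks of variable 2: 3, 1, 5, 2, 6, 4
d = r₁ − r₂: 0, 0, -3, 3, -2, 2
d²: 0, 0, 9, 9, 4, 4; Σd² = 26
ρ = 1 − 6·26/(6·35) = 1 − 156/210 = 0.257

0.257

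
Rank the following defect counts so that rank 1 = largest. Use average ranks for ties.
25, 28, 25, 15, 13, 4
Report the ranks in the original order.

Sorted (descending): 28, 25, 25, 15, 13, 4
The 2 values of 25 occupy positions 2–3 → average rank (2+3)/2 = 2.5.

2.5, 1, 2.5, 4, 5, 6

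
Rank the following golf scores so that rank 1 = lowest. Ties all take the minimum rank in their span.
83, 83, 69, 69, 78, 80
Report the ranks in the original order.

Sorted (ascending): 69, 69, 78, 80, 83, 83
The 2 values of 69 occupy positions 1–2 → each gets rank 1.
The 2 values of 83 occupy positions 5–6 → each gets rank 5.

5, 5, 1, 1, 3, 4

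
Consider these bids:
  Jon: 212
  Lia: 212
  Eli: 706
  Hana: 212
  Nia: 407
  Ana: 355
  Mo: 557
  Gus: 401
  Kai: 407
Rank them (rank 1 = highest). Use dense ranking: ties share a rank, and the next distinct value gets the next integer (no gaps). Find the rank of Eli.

Sorted (descending): 706, 557, 407, 407, 401, 355, 212, 212, 212
The 2 values of 407 share dense rank 3.
The 3 values of 212 share dense rank 6.
Remaining distinct values take the next consecutive integers.
Eli has value 706 → rank 1.

1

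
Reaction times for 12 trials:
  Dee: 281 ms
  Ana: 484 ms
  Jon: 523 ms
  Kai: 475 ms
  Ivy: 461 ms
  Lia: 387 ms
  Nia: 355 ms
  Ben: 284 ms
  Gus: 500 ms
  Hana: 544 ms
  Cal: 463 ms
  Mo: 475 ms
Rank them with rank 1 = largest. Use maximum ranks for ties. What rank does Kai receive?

Sorted (descending): 544, 523, 500, 484, 475, 475, 463, 461, 387, 355, 284, 281
The 2 values of 475 occupy positions 5–6 → each gets rank 6.
Kai has value 475 ms → rank 6.

6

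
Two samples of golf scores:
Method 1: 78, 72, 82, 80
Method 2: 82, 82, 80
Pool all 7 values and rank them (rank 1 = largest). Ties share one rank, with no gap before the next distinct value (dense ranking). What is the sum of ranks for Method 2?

4

Sorted (descending): 82, 82, 82, 80, 80, 78, 72
The 3 values of 82 share dense rank 1.
The 2 values of 80 share dense rank 2.
Remaining distinct values take the next consecutive integers.
Method 2 values → pooled ranks: 82→1, 82→1, 80→2
Rank sum = 1 + 1 + 2 = 4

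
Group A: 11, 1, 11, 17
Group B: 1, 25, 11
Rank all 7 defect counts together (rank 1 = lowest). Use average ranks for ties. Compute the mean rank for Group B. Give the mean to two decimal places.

4.17

Sorted (ascending): 1, 1, 11, 11, 11, 17, 25
The 2 values of 1 occupy positions 1–2 → average rank (1+2)/2 = 1.5.
The 3 values of 11 occupy positions 3–5 → average rank 4.
Group B values → pooled ranks: 1→1.5, 25→7, 11→4
Mean rank = (1.5 + 7 + 4) / 3 = 4.17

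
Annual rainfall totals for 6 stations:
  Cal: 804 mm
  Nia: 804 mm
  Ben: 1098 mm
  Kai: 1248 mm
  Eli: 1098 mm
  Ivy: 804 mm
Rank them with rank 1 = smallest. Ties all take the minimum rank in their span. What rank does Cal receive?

1

Sorted (ascending): 804, 804, 804, 1098, 1098, 1248
The 3 values of 804 occupy positions 1–3 → each gets rank 1.
The 2 values of 1098 occupy positions 4–5 → each gets rank 4.
Cal has value 804 mm → rank 1.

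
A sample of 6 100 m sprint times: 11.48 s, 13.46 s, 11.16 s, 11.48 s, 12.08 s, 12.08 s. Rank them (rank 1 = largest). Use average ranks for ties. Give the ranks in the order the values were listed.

Sorted (descending): 13.46, 12.08, 12.08, 11.48, 11.48, 11.16
The 2 values of 12.08 occupy positions 2–3 → average rank (2+3)/2 = 2.5.
The 2 values of 11.48 occupy positions 4–5 → average rank (4+5)/2 = 4.5.

4.5, 1, 6, 4.5, 2.5, 2.5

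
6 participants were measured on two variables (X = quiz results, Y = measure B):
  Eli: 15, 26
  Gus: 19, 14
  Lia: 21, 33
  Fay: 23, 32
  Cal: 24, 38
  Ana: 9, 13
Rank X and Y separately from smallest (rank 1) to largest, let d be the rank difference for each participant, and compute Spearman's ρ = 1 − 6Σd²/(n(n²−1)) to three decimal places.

Ranks of variable 1: 2, 3, 4, 5, 6, 1
Ranks of variable 2: 3, 2, 5, 4, 6, 1
d = r₁ − r₂: -1, 1, -1, 1, 0, 0
d²: 1, 1, 1, 1, 0, 0; Σd² = 4
ρ = 1 − 6·4/(6·35) = 1 − 24/210 = 0.886

0.886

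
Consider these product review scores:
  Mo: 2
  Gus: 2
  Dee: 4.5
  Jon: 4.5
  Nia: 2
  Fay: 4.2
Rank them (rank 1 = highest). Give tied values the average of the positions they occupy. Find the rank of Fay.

3

Sorted (descending): 4.5, 4.5, 4.2, 2, 2, 2
The 2 values of 4.5 occupy positions 1–2 → average rank (1+2)/2 = 1.5.
The 3 values of 2 occupy positions 4–6 → average rank 5.
Fay has value 4.2 → rank 3.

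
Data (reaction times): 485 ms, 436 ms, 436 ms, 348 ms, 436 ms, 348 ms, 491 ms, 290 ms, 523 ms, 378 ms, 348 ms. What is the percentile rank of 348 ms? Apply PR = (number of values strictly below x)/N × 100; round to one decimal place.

9.1

N = 11.
Strictly below 348: 1. Equal to 348: 3.
PR = 1/11 × 100 = 9.1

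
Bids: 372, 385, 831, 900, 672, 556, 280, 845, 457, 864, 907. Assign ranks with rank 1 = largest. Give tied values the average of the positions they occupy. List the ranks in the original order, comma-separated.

10, 9, 5, 2, 6, 7, 11, 4, 8, 3, 1

Sorted (descending): 907, 900, 864, 845, 831, 672, 556, 457, 385, 372, 280
No ties — each value takes its position as its rank.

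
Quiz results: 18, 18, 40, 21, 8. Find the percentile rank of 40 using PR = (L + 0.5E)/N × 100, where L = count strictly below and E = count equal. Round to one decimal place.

90.0

N = 5.
Strictly below 40: 4. Equal to 40: 1.
PR = (4 + 0.5·1)/5 × 100 = 90.0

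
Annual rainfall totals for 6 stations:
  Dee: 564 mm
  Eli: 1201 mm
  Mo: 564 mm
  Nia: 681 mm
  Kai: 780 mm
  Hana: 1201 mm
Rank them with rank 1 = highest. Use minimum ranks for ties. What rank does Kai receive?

3

Sorted (descending): 1201, 1201, 780, 681, 564, 564
The 2 values of 1201 occupy positions 1–2 → each gets rank 1.
The 2 values of 564 occupy positions 5–6 → each gets rank 5.
Kai has value 780 mm → rank 3.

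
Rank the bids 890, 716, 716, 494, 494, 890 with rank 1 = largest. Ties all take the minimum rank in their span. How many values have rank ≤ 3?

Sorted (descending): 890, 890, 716, 716, 494, 494
The 2 values of 890 occupy positions 1–2 → each gets rank 1.
The 2 values of 716 occupy positions 3–4 → each gets rank 3.
The 2 values of 494 occupy positions 5–6 → each gets rank 5.
Ranks ≤ 3: {1, 1, 3, 3} → 4 values.

4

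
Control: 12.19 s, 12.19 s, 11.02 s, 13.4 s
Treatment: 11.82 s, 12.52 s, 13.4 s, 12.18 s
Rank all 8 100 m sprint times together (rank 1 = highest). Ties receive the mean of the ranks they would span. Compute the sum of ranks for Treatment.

Sorted (descending): 13.4, 13.4, 12.52, 12.19, 12.19, 12.18, 11.82, 11.02
The 2 values of 13.4 occupy positions 1–2 → average rank (1+2)/2 = 1.5.
The 2 values of 12.19 occupy positions 4–5 → average rank (4+5)/2 = 4.5.
Treatment values → pooled ranks: 11.82→7, 12.52→3, 13.4→1.5, 12.18→6
Rank sum = 7 + 3 + 1.5 + 6 = 17.5

17.5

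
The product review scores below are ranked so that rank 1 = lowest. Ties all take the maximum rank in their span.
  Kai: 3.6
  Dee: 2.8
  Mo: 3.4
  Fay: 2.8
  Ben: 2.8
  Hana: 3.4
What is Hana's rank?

Sorted (ascending): 2.8, 2.8, 2.8, 3.4, 3.4, 3.6
The 3 values of 2.8 occupy positions 1–3 → each gets rank 3.
The 2 values of 3.4 occupy positions 4–5 → each gets rank 5.
Hana has value 3.4 → rank 5.

5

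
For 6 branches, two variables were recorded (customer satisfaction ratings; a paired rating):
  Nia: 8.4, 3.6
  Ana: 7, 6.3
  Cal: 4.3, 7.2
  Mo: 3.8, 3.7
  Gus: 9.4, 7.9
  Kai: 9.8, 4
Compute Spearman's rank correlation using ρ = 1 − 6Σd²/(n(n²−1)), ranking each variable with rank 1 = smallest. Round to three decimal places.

0.143

Ranks of variable 1: 4, 3, 2, 1, 5, 6
Ranks of variable 2: 1, 4, 5, 2, 6, 3
d = r₁ − r₂: 3, -1, -3, -1, -1, 3
d²: 9, 1, 9, 1, 1, 9; Σd² = 30
ρ = 1 − 6·30/(6·35) = 1 − 180/210 = 0.143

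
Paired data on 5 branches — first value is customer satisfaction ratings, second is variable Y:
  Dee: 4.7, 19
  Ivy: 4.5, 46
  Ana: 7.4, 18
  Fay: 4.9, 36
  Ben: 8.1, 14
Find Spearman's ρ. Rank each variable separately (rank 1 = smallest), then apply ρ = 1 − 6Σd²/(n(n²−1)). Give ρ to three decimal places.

-0.900

Ranks of variable 1: 2, 1, 4, 3, 5
Ranks of variable 2: 3, 5, 2, 4, 1
d = r₁ − r₂: -1, -4, 2, -1, 4
d²: 1, 16, 4, 1, 16; Σd² = 38
ρ = 1 − 6·38/(5·24) = 1 − 228/120 = -0.900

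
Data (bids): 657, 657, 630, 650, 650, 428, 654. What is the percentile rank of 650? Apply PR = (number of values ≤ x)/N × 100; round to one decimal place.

N = 7.
Strictly below 650: 2. Equal to 650: 2.
PR = 4/7 × 100 = 57.1

57.1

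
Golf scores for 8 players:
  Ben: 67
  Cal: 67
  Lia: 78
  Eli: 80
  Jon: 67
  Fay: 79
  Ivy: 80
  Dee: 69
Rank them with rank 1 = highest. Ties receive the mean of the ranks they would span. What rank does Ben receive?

Sorted (descending): 80, 80, 79, 78, 69, 67, 67, 67
The 2 values of 80 occupy positions 1–2 → average rank (1+2)/2 = 1.5.
The 3 values of 67 occupy positions 6–8 → average rank 7.
Ben has value 67 → rank 7.

7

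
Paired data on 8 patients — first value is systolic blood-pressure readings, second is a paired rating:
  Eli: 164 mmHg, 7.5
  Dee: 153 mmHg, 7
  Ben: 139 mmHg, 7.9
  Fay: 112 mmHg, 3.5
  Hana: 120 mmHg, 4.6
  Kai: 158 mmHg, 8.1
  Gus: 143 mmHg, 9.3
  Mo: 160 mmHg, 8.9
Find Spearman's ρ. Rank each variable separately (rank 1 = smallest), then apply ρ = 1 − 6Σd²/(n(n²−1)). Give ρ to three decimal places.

Ranks of variable 1: 8, 5, 3, 1, 2, 6, 4, 7
Ranks of variable 2: 4, 3, 5, 1, 2, 6, 8, 7
d = r₁ − r₂: 4, 2, -2, 0, 0, 0, -4, 0
d²: 16, 4, 4, 0, 0, 0, 16, 0; Σd² = 40
ρ = 1 − 6·40/(8·63) = 1 − 240/504 = 0.524

0.524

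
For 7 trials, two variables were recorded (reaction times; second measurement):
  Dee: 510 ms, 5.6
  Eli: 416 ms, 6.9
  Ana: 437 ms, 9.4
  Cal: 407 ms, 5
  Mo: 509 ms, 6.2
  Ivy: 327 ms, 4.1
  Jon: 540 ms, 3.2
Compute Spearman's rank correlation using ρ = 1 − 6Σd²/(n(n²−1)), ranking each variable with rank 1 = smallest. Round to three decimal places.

Ranks of variable 1: 6, 3, 4, 2, 5, 1, 7
Ranks of variable 2: 4, 6, 7, 3, 5, 2, 1
d = r₁ − r₂: 2, -3, -3, -1, 0, -1, 6
d²: 4, 9, 9, 1, 0, 1, 36; Σd² = 60
ρ = 1 − 6·60/(7·48) = 1 − 360/336 = -0.071

-0.071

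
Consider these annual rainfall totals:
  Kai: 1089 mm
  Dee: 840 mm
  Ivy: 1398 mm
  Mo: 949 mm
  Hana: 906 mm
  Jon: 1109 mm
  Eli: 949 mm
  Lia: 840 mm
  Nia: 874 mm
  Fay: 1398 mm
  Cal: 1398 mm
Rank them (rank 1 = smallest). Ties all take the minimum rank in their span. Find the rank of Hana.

4

Sorted (ascending): 840, 840, 874, 906, 949, 949, 1089, 1109, 1398, 1398, 1398
The 2 values of 840 occupy positions 1–2 → each gets rank 1.
The 2 values of 949 occupy positions 5–6 → each gets rank 5.
The 3 values of 1398 occupy positions 9–11 → each gets rank 9.
Hana has value 906 mm → rank 4.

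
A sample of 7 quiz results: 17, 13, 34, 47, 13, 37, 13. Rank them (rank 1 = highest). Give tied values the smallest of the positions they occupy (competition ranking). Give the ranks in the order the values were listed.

4, 5, 3, 1, 5, 2, 5

Sorted (descending): 47, 37, 34, 17, 13, 13, 13
The 3 values of 13 occupy positions 5–7 → each gets rank 5.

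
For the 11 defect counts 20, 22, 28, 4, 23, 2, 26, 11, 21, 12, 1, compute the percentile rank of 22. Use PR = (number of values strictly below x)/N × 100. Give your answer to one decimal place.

N = 11.
Strictly below 22: 7. Equal to 22: 1.
PR = 7/11 × 100 = 63.6

63.6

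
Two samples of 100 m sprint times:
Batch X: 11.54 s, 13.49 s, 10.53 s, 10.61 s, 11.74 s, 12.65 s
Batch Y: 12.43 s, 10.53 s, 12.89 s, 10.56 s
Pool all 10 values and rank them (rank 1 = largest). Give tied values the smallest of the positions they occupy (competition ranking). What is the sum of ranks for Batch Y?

23

Sorted (descending): 13.49, 12.89, 12.65, 12.43, 11.74, 11.54, 10.61, 10.56, 10.53, 10.53
The 2 values of 10.53 occupy positions 9–10 → each gets rank 9.
Batch Y values → pooled ranks: 12.43→4, 10.53→9, 12.89→2, 10.56→8
Rank sum = 4 + 9 + 2 + 8 = 23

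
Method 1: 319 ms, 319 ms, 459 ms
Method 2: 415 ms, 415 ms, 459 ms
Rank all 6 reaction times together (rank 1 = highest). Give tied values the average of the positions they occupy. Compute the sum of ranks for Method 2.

8.5

Sorted (descending): 459, 459, 415, 415, 319, 319
The 2 values of 459 occupy positions 1–2 → average rank (1+2)/2 = 1.5.
The 2 values of 415 occupy positions 3–4 → average rank (3+4)/2 = 3.5.
The 2 values of 319 occupy positions 5–6 → average rank (5+6)/2 = 5.5.
Method 2 values → pooled ranks: 415→3.5, 415→3.5, 459→1.5
Rank sum = 3.5 + 3.5 + 1.5 = 8.5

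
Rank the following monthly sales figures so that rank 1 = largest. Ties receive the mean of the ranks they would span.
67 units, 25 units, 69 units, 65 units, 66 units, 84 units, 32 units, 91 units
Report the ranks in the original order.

Sorted (descending): 91, 84, 69, 67, 66, 65, 32, 25
No ties — each value takes its position as its rank.

4, 8, 3, 6, 5, 2, 7, 1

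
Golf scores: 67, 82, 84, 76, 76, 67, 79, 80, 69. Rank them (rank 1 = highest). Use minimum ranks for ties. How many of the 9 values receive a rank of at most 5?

6

Sorted (descending): 84, 82, 80, 79, 76, 76, 69, 67, 67
The 2 values of 76 occupy positions 5–6 → each gets rank 5.
The 2 values of 67 occupy positions 8–9 → each gets rank 8.
Ranks ≤ 5: {1, 2, 3, 4, 5, 5} → 6 values.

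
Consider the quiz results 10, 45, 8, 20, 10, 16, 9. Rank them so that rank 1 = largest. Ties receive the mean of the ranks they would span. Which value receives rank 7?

Sorted (descending): 45, 20, 16, 10, 10, 9, 8
The 2 values of 10 occupy positions 4–5 → average rank (4+5)/2 = 4.5.
Rank 7 → value 8.

8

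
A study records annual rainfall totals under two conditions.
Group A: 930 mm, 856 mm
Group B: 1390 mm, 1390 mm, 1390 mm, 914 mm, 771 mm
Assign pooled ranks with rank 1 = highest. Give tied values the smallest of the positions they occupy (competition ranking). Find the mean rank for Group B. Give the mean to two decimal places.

Sorted (descending): 1390, 1390, 1390, 930, 914, 856, 771
The 3 values of 1390 occupy positions 1–3 → each gets rank 1.
Group B values → pooled ranks: 1390→1, 1390→1, 1390→1, 914→5, 771→7
Mean rank = (1 + 1 + 1 + 5 + 7) / 5 = 3.00

3.00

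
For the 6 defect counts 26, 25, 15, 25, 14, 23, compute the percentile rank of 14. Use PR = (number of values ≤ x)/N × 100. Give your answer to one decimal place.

16.7

N = 6.
Strictly below 14: 0. Equal to 14: 1.
PR = 1/6 × 100 = 16.7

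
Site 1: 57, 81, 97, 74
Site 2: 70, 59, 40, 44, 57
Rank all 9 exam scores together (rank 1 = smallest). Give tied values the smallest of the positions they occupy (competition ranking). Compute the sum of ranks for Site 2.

17

Sorted (ascending): 40, 44, 57, 57, 59, 70, 74, 81, 97
The 2 values of 57 occupy positions 3–4 → each gets rank 3.
Site 2 values → pooled ranks: 70→6, 59→5, 40→1, 44→2, 57→3
Rank sum = 6 + 5 + 1 + 2 + 3 = 17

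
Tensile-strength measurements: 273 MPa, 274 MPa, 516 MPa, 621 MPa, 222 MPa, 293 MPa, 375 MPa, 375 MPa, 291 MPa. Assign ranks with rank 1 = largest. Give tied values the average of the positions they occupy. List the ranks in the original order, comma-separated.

8, 7, 2, 1, 9, 5, 3.5, 3.5, 6

Sorted (descending): 621, 516, 375, 375, 293, 291, 274, 273, 222
The 2 values of 375 occupy positions 3–4 → average rank (3+4)/2 = 3.5.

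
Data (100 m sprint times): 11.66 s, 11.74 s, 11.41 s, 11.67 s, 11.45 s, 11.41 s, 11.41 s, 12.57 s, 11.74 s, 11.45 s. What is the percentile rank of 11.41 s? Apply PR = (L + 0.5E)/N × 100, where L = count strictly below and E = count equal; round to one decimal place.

15.0

N = 10.
Strictly below 11.41: 0. Equal to 11.41: 3.
PR = (0 + 0.5·3)/10 × 100 = 15.0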